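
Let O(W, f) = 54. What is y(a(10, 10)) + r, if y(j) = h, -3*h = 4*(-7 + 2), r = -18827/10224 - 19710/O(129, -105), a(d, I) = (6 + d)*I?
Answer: -3682427/10224 ≈ -360.17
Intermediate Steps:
a(d, I) = I*(6 + d)
r = -3750587/10224 (r = -18827/10224 - 19710/54 = -18827*1/10224 - 19710*1/54 = -18827/10224 - 365 = -3750587/10224 ≈ -366.84)
h = 20/3 (h = -4*(-7 + 2)/3 = -4*(-5)/3 = -⅓*(-20) = 20/3 ≈ 6.6667)
y(j) = 20/3
y(a(10, 10)) + r = 20/3 - 3750587/10224 = -3682427/10224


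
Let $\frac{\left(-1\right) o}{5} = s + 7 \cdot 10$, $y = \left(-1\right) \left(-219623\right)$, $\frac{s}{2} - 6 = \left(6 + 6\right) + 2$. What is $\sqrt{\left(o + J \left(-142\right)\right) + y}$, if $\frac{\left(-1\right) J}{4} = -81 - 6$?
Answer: $\sqrt{169657} \approx 411.89$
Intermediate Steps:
$s = 40$ ($s = 12 + 2 \left(\left(6 + 6\right) + 2\right) = 12 + 2 \left(12 + 2\right) = 12 + 2 \cdot 14 = 12 + 28 = 40$)
$y = 219623$
$J = 348$ ($J = - 4 \left(-81 - 6\right) = \left(-4\right) \left(-87\right) = 348$)
$o = -550$ ($o = - 5 \left(40 + 7 \cdot 10\right) = - 5 \left(40 + 70\right) = \left(-5\right) 110 = -550$)
$\sqrt{\left(o + J \left(-142\right)\right) + y} = \sqrt{\left(-550 + 348 \left(-142\right)\right) + 219623} = \sqrt{\left(-550 - 49416\right) + 219623} = \sqrt{-49966 + 219623} = \sqrt{169657}$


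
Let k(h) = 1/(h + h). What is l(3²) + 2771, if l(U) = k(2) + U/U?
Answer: 11089/4 ≈ 2772.3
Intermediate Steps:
k(h) = 1/(2*h)
l(U) = 5/4 (l(U) = (½)/2 + U/U = (½)*(½) + 1 = ¼ + 1 = 5/4)
l(3²) + 2771 = 5/4 + 2771 = 11089/4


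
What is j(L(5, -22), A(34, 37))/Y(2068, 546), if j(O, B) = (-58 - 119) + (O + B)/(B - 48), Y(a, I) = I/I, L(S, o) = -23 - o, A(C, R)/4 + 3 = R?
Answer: -15441/88 ≈ -175.47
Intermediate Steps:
A(C, R) = -12 + 4*R
Y(a, I) = 1
j(O, B) = -177 + (B + O)/(-48 + B)
j(L(5, -22), A(34, 37))/Y(2068, 546) = ((8496 + (-23 - 1*(-22)) - 176*(-12 + 4*37))/(-48 + (-12 + 4*37)))/1 = ((8496 + (-23 + 22) - 176*(-12 + 148))/(-48 + (-12 + 148)))*1 = ((8496 - 1 - 176*136)/(-48 + 136))*1 = ((8496 - 1 - 23936)/88)*1 = ((1/88)*(-15441))*1 = -15441/88*1 = -15441/88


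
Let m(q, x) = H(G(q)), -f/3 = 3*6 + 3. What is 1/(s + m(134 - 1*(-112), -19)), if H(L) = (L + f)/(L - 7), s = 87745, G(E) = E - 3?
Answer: 59/5177000 ≈ 1.1397e-5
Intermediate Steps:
G(E) = -3 + E
f = -63 (f = -3*(3*6 + 3) = -3*(18 + 3) = -3*21 = -63)
H(L) = (-63 + L)/(-7 + L) (H(L) = (L - 63)/(L - 7) = (-63 + L)/(-7 + L))
m(q, x) = (-66 + q)/(-10 + q) (m(q, x) = (-63 + (-3 + q))/(-7 + (-3 + q)) = (-66 + q)/(-10 + q))
1/(s + m(134 - 1*(-112), -19)) = 1/(87745 + (-66 + (134 - 1*(-112)))/(-10 + (134 - 1*(-112)))) = 1/(87745 + (-66 + (134 + 112))/(-10 + (134 + 112))) = 1/(87745 + (-66 + 246)/(-10 + 246)) = 1/(87745 + 180/236) = 1/(87745 + (1/236)*180) = 1/(87745 + 45/59) = 1/(5177000/59) = 59/5177000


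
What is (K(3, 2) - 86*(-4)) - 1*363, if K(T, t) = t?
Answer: -17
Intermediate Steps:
(K(3, 2) - 86*(-4)) - 1*363 = (2 - 86*(-4)) - 1*363 = (2 - 1*(-344)) - 363 = (2 + 344) - 363 = 346 - 363 = -17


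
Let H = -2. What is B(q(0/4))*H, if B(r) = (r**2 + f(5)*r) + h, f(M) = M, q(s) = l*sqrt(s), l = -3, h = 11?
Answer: -22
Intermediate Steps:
q(s) = -3*sqrt(s)
B(r) = 11 + r**2 + 5*r (B(r) = (r**2 + 5*r) + 11 = 11 + r**2 + 5*r)
B(q(0/4))*H = (11 + (-3*sqrt(0/4))**2 + 5*(-3*sqrt(0/4)))*(-2) = (11 + (-3*sqrt(0*(1/4)))**2 + 5*(-3*sqrt(0*(1/4))))*(-2) = (11 + (-3*sqrt(0))**2 + 5*(-3*sqrt(0)))*(-2) = (11 + (-3*0)**2 + 5*(-3*0))*(-2) = (11 + 0**2 + 5*0)*(-2) = (11 + 0 + 0)*(-2) = 11*(-2) = -22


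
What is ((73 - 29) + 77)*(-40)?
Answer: -4840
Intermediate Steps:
((73 - 29) + 77)*(-40) = (44 + 77)*(-40) = 121*(-40) = -4840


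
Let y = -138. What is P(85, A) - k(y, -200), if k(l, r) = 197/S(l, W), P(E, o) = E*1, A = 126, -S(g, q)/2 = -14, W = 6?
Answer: 2183/28 ≈ 77.964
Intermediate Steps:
S(g, q) = 28 (S(g, q) = -2*(-14) = 28)
P(E, o) = E
k(l, r) = 197/28
P(85, A) - k(y, -200) = 85 - 1*197/28 = 85 - 197/28 = 2183/28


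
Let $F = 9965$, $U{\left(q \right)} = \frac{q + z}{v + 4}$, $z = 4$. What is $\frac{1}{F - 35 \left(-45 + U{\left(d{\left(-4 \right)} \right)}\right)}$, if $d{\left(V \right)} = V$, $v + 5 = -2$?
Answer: $\frac{1}{11540} \approx 8.6655 \cdot 10^{-5}$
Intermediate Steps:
$v = -7$ ($v = -5 - 2 = -7$)
$U{\left(q \right)} = - \frac{4}{3} - \frac{q}{3}$ ($U{\left(q \right)} = \frac{q + 4}{-7 + 4} = \frac{4 + q}{-3} = \left(4 + q\right) \left(- \frac{1}{3}\right) = - \frac{4}{3} - \frac{q}{3}$)
$\frac{1}{F - 35 \left(-45 + U{\left(d{\left(-4 \right)} \right)}\right)} = \frac{1}{9965 - 35 \left(-45 - 0\right)} = \frac{1}{9965 - 35 \left(-45 + \left(- \frac{4}{3} + \frac{4}{3}\right)\right)} = \frac{1}{9965 - 35 \left(-45 + 0\right)} = \frac{1}{9965 - -1575} = \frac{1}{9965 + 1575} = \frac{1}{11540}$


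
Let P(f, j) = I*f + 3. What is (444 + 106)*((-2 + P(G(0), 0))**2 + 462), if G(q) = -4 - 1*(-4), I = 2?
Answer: 254650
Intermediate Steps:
G(q) = 0 (G(q) = -4 + 4 = 0)
P(f, j) = 3 + 2*f (P(f, j) = 2*f + 3 = 3 + 2*f)
(444 + 106)*((-2 + P(G(0), 0))**2 + 462) = (444 + 106)*((-2 + (3 + 2*0))**2 + 462) = 550*((-2 + (3 + 0))**2 + 462) = 550*((-2 + 3)**2 + 462) = 550*(1**2 + 462) = 550*(1 + 462) = 550*463 = 254650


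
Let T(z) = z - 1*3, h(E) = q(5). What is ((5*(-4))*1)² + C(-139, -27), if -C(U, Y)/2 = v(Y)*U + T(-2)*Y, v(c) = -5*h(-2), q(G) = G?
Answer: -6820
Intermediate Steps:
h(E) = 5
T(z) = -3 + z (T(z) = z - 3 = -3 + z)
v(c) = -25 (v(c) = -5*5 = -25)
C(U, Y) = 10*Y + 50*U (C(U, Y) = -2*(-25*U + (-3 - 2)*Y) = -2*(-25*U - 5*Y) = 10*Y + 50*U)
((5*(-4))*1)² + C(-139, -27) = ((5*(-4))*1)² + (10*(-27) + 50*(-139)) = (-20*1)² + (-270 - 6950) = (-20)² - 7220 = 400 - 7220 = -6820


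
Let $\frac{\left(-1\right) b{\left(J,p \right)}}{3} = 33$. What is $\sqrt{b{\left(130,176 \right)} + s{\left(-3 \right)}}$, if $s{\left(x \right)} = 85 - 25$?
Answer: $i \sqrt{39} \approx 6.245 i$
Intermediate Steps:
$b{\left(J,p \right)} = -99$ ($b{\left(J,p \right)} = \left(-3\right) 33 = -99$)
$s{\left(x \right)} = 60$ ($s{\left(x \right)} = 85 - 25 = 60$)
$\sqrt{b{\left(130,176 \right)} + s{\left(-3 \right)}} = \sqrt{-99 + 60} = \sqrt{-39} = i \sqrt{39}$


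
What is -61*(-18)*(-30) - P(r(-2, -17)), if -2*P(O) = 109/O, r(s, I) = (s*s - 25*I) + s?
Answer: -28130651/854 ≈ -32940.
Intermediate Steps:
r(s, I) = s + s² - 25*I (r(s, I) = (s² - 25*I) + s = s + s² - 25*I)
P(O) = -109/(2*O)
-61*(-18)*(-30) - P(r(-2, -17)) = -61*(-18)*(-30) - (-109)/(2*(-2 + (-2)² - 25*(-17))) = 1098*(-30) - (-109)/(2*(-2 + 4 + 425)) = -32940 - (-109)/(2*427) = -32940 - 1*(-109/854) = -32940 + 109/854 = -28130651/854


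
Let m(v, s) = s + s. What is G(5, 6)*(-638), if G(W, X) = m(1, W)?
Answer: -6380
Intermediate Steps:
m(v, s) = 2*s
G(W, X) = 2*W
G(5, 6)*(-638) = (2*5)*(-638) = 10*(-638) = -6380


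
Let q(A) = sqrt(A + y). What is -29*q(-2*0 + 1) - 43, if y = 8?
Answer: -130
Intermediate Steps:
q(A) = sqrt(8 + A) (q(A) = sqrt(A + 8) = sqrt(8 + A))
-29*q(-2*0 + 1) - 43 = -29*sqrt(8 + (-2*0 + 1)) - 43 = -29*sqrt(8 + (0 + 1)) - 43 = -29*sqrt(8 + 1) - 43 = -29*sqrt(9) - 43 = -29*3 - 43 = -87 - 43 = -130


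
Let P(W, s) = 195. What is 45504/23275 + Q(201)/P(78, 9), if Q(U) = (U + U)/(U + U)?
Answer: 1779311/907725 ≈ 1.9602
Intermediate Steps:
Q(U) = 1 (Q(U) = (2*U)/((2*U)) = (2*U)*(1/(2*U)) = 1)
45504/23275 + Q(201)/P(78, 9) = 45504/23275 + 1/195 = 1779311/907725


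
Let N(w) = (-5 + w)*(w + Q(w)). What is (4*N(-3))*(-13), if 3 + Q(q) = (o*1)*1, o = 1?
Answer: -2080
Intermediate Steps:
Q(q) = -2 (Q(q) = -3 + (1*1)*1 = -3 + 1*1 = -3 + 1 = -2)
N(w) = (-5 + w)*(-2 + w) (N(w) = (-5 + w)*(w - 2) = (-5 + w)*(-2 + w))
(4*N(-3))*(-13) = (4*(10 + (-3)² - 7*(-3)))*(-13) = (4*(10 + 9 + 21))*(-13) = (4*40)*(-13) = 160*(-13) = -2080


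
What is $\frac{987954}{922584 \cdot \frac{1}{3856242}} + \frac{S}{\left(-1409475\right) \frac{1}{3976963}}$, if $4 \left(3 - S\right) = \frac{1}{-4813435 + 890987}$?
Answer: $\frac{270035015831780350423993}{65392190845694400} \approx 4.1295 \cdot 10^{6}$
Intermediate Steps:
$S = \frac{47069377}{15689792}$ ($S = 3 - \frac{1}{4 \left(-4813435 + 890987\right)} = 3 - \frac{1}{4 \left(-3922448\right)} = 3 - - \frac{1}{15689792} = 3 + \frac{1}{15689792} = \frac{47069377}{15689792} \approx 3.0$)
$\frac{987954}{922584 \cdot \frac{1}{3856242}} + \frac{S}{\left(-1409475\right) \frac{1}{3976963}} = \frac{987954}{922584 \cdot \frac{1}{3856242}} + \frac{47069377}{15689792 \left(- \frac{1409475}{3976963}\right)} = \frac{987954}{922584 \cdot \frac{1}{3856242}} + \frac{47069377}{15689792 \left(\left(-1409475\right) \frac{1}{3976963}\right)} = \frac{987954}{\frac{11828}{49439}} + \frac{47069377}{15689792 \left(- \frac{1409475}{3976963}\right)} = 987954 \cdot \frac{49439}{11828} + \frac{47069377}{15689792} \left(- \frac{3976963}{1409475}\right) = \frac{24421728903}{5914} - \frac{187193170762051}{22114369579200} = \frac{270035015831780350423993}{65392190845694400}$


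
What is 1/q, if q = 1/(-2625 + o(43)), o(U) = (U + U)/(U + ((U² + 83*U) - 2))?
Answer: -14329789/5459 ≈ -2625.0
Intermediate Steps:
o(U) = 2*U/(-2 + U² + 84*U) (o(U) = (2*U)/(U + (-2 + U² + 83*U)) = (2*U)/(-2 + U² + 84*U) = 2*U/(-2 + U² + 84*U))
q = -5459/14329789 (q = 1/(-2625 + 2*43/(-2 + 43² + 84*43)) = 1/(-2625 + 2*43/(-2 + 1849 + 3612)) = 1/(-2625 + 2*43/5459) = 1/(-2625 + 2*43*(1/5459)) = 1/(-2625 + 86/5459) = 1/(-14329789/5459) = -5459/14329789 ≈ -0.00038095)
1/q = 1/(-5459/14329789) = -14329789/5459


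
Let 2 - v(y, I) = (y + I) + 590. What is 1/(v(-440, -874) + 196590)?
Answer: 1/197316 ≈ 5.0680e-6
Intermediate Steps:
v(y, I) = -588 - I - y (v(y, I) = 2 - ((y + I) + 590) = 2 - ((I + y) + 590) = 2 - (590 + I + y) = 2 + (-590 - I - y) = -588 - I - y)
1/(v(-440, -874) + 196590) = 1/((-588 - 1*(-874) - 1*(-440)) + 196590) = 1/((-588 + 874 + 440) + 196590) = 1/(726 + 196590) = 1/197316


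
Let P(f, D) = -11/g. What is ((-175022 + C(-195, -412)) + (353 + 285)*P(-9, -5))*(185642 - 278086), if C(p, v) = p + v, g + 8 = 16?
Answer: 16316943775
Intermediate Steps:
g = 8 (g = -8 + 16 = 8)
P(f, D) = -11/8
((-175022 + C(-195, -412)) + (353 + 285)*P(-9, -5))*(185642 - 278086) = ((-175022 + (-195 - 412)) + (353 + 285)*(-11/8))*(185642 - 278086) = ((-175022 - 607) + 638*(-11/8))*(-92444) = (-175629 - 3509/4)*(-92444) = -706025/4*(-92444) = 16316943775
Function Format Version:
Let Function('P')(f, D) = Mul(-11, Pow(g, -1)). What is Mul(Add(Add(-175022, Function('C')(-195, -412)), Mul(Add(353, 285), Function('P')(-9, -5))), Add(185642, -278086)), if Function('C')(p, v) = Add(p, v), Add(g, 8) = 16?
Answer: 16316943775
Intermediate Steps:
g = 8 (g = Add(-8, 16) = 8)
Function('P')(f, D) = Rational(-11, 8) (Function('P')(f, D) = Mul(-11, Pow(8, -1)) = Mul(-11, Rational(1, 8)) = Rational(-11, 8))
Mul(Add(Add(-175022, Function('C')(-195, -412)), Mul(Add(353, 285), Function('P')(-9, -5))), Add(185642, -278086)) = Mul(Add(Add(-175022, Add(-195, -412)), Mul(Add(353, 285), Rational(-11, 8))), Add(185642, -278086)) = Mul(Add(Add(-175022, -607), Mul(638, Rational(-11, 8))), -92444) = Mul(Add(-175629, Rational(-3509, 4)), -92444) = Mul(Rational(-706025, 4), -92444) = 16316943775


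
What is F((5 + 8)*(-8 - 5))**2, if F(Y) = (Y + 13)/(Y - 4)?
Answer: 24336/29929 ≈ 0.81312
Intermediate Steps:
F(Y) = (13 + Y)/(-4 + Y)
F((5 + 8)*(-8 - 5))**2 = ((13 + (5 + 8)*(-8 - 5))/(-4 + (5 + 8)*(-8 - 5)))**2 = ((13 + 13*(-13))/(-4 + 13*(-13)))**2 = ((13 - 169)/(-4 - 169))**2 = (-156/(-173))**2 = (-1/173*(-156))**2 = (156/173)**2 = 24336/29929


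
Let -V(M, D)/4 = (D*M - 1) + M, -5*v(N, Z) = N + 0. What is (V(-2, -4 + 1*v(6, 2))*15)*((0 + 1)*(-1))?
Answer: 444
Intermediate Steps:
v(N, Z) = -N/5 (v(N, Z) = -(N + 0)/5 = -N/5)
V(M, D) = 4 - 4*M - 4*D*M (V(M, D) = -4*((D*M - 1) + M) = -4*((-1 + D*M) + M) = -4*(-1 + M + D*M) = 4 - 4*M - 4*D*M)
(V(-2, -4 + 1*v(6, 2))*15)*((0 + 1)*(-1)) = ((4 - 4*(-2) - 4*(-4 + 1*(-⅕*6))*(-2))*15)*((0 + 1)*(-1)) = ((4 + 8 - 4*(-4 + 1*(-6/5))*(-2))*15)*(1*(-1)) = ((4 + 8 - 4*(-4 - 6/5)*(-2))*15)*(-1) = ((4 + 8 - 4*(-26/5)*(-2))*15)*(-1) = ((4 + 8 - 208/5)*15)*(-1) = -148/5*15*(-1) = -444*(-1) = 444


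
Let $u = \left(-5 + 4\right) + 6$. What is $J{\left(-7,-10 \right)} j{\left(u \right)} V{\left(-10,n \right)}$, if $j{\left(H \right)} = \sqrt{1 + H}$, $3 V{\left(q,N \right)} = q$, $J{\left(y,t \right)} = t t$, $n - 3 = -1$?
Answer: $- \frac{1000 \sqrt{6}}{3} \approx -816.5$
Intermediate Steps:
$n = 2$ ($n = 3 - 1 = 2$)
$J{\left(y,t \right)} = t^{2}$
$V{\left(q,N \right)} = \frac{q}{3}$
$u = 5$ ($u = -1 + 6 = 5$)
$J{\left(-7,-10 \right)} j{\left(u \right)} V{\left(-10,n \right)} = \left(-10\right)^{2} \sqrt{1 + 5} \cdot \frac{1}{3} \left(-10\right) = 100 \sqrt{6} \left(- \frac{10}{3}\right) = - \frac{1000 \sqrt{6}}{3}$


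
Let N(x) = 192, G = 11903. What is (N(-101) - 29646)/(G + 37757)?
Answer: -14727/24830 ≈ -0.59311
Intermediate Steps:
(N(-101) - 29646)/(G + 37757) = (192 - 29646)/(11903 + 37757) = -29454/49660 = -29454*1/49660 = -14727/24830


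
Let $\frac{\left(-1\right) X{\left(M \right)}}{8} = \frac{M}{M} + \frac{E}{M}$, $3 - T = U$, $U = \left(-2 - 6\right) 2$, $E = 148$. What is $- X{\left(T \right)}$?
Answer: $\frac{1336}{19} \approx 70.316$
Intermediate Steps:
$U = -16$ ($U = \left(-8\right) 2 = -16$)
$T = 19$ ($T = 3 - -16 = 3 + 16 = 19$)
$X{\left(M \right)} = -8 - \frac{1184}{M}$ ($X{\left(M \right)} = - 8 \left(\frac{M}{M} + \frac{148}{M}\right) = - 8 \left(1 + \frac{148}{M}\right) = -8 - \frac{1184}{M}$)
$- X{\left(T \right)} = - (-8 - \frac{1184}{19}) = \left(-1\right) \left(- \frac{1336}{19}\right) = \frac{1336}{19}$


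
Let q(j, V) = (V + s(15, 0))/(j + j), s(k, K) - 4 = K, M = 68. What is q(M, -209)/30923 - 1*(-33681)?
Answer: 141646388363/4205528 ≈ 33681.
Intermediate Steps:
s(k, K) = 4 + K
q(j, V) = (4 + V)/(2*j) (q(j, V) = (V + (4 + 0))/(j + j) = (V + 4)/((2*j)) = (4 + V)*(1/(2*j)) = (4 + V)/(2*j))
q(M, -209)/30923 - 1*(-33681) = ((½)*(4 - 209)/68)/30923 - 1*(-33681) = ((½)*(1/68)*(-205))*(1/30923) + 33681 = -205/136*1/30923 + 33681 = -205/4205528 + 33681 = 141646388363/4205528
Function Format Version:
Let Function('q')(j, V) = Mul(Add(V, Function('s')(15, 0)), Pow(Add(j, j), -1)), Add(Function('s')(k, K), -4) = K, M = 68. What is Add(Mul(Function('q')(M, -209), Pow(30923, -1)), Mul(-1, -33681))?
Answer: Rational(141646388363, 4205528) ≈ 33681.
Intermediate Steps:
Function('s')(k, K) = Add(4, K)
Function('q')(j, V) = Mul(Rational(1, 2), Pow(j, -1), Add(4, V)) (Function('q')(j, V) = Mul(Add(V, Add(4, 0)), Pow(Add(j, j), -1)) = Mul(Add(V, 4), Pow(Mul(2, j), -1)) = Mul(Add(4, V), Mul(Rational(1, 2), Pow(j, -1))) = Mul(Rational(1, 2), Pow(j, -1), Add(4, V)))
Add(Mul(Function('q')(M, -209), Pow(30923, -1)), Mul(-1, -33681)) = Add(Mul(Mul(Rational(1, 2), Pow(68, -1), Add(4, -209)), Pow(30923, -1)), Mul(-1, -33681)) = Add(Mul(Mul(Rational(1, 2), Rational(1, 68), -205), Rational(1, 30923)), 33681) = Add(Mul(Rational(-205, 136), Rational(1, 30923)), 33681) = Add(Rational(-205, 4205528), 33681) = Rational(141646388363, 4205528)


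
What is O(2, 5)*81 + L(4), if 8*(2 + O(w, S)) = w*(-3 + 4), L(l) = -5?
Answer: -587/4 ≈ -146.75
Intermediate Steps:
O(w, S) = -2 + w/8 (O(w, S) = -2 + (w*(-3 + 4))/8 = -2 + (w*1)/8 = -2 + w/8)
O(2, 5)*81 + L(4) = (-2 + (⅛)*2)*81 - 5 = (-2 + ¼)*81 - 5 = -7/4*81 - 5 = -567/4 - 5 = -587/4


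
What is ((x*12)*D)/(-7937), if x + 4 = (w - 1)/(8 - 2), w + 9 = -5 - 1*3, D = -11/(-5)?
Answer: 924/39685 ≈ 0.023283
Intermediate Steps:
D = 11/5 (D = -11*(-1/5) = 11/5 ≈ 2.2000)
w = -17 (w = -9 + (-5 - 1*3) = -9 + (-5 - 3) = -9 - 8 = -17)
x = -7 (x = -4 + (-17 - 1)/(8 - 2) = -4 - 18/6 = -4 - 18*1/6 = -4 - 3 = -7)
((x*12)*D)/(-7937) = (-7*12*(11/5))/(-7937) = -84*11/5*(-1/7937) = -924/5*(-1/7937) = 924/39685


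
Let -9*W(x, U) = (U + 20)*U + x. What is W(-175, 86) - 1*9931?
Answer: -98320/9 ≈ -10924.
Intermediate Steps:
W(x, U) = -x/9 - U*(20 + U)/9 (W(x, U) = -((U + 20)*U + x)/9 = -((20 + U)*U + x)/9 = -(U*(20 + U) + x)/9 = -(x + U*(20 + U))/9 = -x/9 - U*(20 + U)/9)
W(-175, 86) - 1*9931 = (-20/9*86 - ⅑*(-175) - ⅑*86²) - 1*9931 = (-1720/9 + 175/9 - ⅑*7396) - 9931 = (-1720/9 + 175/9 - 7396/9) - 9931 = -8941/9 - 9931 = -98320/9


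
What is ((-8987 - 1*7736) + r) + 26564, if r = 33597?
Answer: 43438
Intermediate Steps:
((-8987 - 1*7736) + r) + 26564 = ((-8987 - 1*7736) + 33597) + 26564 = ((-8987 - 7736) + 33597) + 26564 = (-16723 + 33597) + 26564 = 16874 + 26564 = 43438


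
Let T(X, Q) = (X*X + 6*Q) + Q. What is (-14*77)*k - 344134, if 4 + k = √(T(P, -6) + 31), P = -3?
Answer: -339822 - 1078*I*√2 ≈ -3.3982e+5 - 1524.5*I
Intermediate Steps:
T(X, Q) = X² + 7*Q (T(X, Q) = (X² + 6*Q) + Q = X² + 7*Q)
k = -4 + I*√2 (k = -4 + √(((-3)² + 7*(-6)) + 31) = -4 + √((9 - 42) + 31) = -4 + √(-33 + 31) = -4 + √(-2) = -4 + I*√2 ≈ -4.0 + 1.4142*I)
(-14*77)*k - 344134 = (-14*77)*(-4 + I*√2) - 344134 = -1078*(-4 + I*√2) - 344134 = (4312 - 1078*I*√2) - 344134 = -339822 - 1078*I*√2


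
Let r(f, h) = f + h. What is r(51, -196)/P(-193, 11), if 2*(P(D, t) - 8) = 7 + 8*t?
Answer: -290/111 ≈ -2.6126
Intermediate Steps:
P(D, t) = 23/2 + 4*t (P(D, t) = 8 + (7 + 8*t)/2 = 8 + (7/2 + 4*t) = 23/2 + 4*t)
r(51, -196)/P(-193, 11) = (51 - 196)/(23/2 + 4*11) = -145/(23/2 + 44) = -145/111/2 = -145*2/111 = -290/111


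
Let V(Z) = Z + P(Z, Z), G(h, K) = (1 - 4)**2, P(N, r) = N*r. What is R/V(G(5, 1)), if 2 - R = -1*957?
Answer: 959/90 ≈ 10.656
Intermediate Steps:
G(h, K) = 9 (G(h, K) = (-3)**2 = 9)
V(Z) = Z + Z**2 (V(Z) = Z + Z*Z = Z + Z**2)
R = 959 (R = 2 - (-1)*957 = 2 - 1*(-957) = 2 + 957 = 959)
R/V(G(5, 1)) = 959/((9*(1 + 9))) = 959/((9*10)) = 959/90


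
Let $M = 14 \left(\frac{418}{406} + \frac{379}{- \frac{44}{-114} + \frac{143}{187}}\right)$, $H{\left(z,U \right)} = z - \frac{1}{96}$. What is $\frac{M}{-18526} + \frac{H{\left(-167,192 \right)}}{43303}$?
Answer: $- \frac{315689966005409}{1245127277166240} \approx -0.25354$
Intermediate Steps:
$H{\left(z,U \right)} = - \frac{1}{96} + z$ ($H{\left(z,U \right)} = z - \frac{1}{96} = - \frac{1}{96} + z$)
$M = \frac{149569976}{32335}$ ($M = 14 \left(418 \cdot \frac{1}{406} + \frac{379}{\left(-44\right) \left(- \frac{1}{114}\right) + 143 \cdot \frac{1}{187}}\right) = 14 \left(\frac{209}{203} + \frac{379}{\frac{22}{57} + \frac{13}{17}}\right) = 14 \left(\frac{209}{203} + \frac{379}{\frac{1115}{969}}\right) = 14 \left(\frac{209}{203} + 379 \cdot \frac{969}{1115}\right) = 14 \left(\frac{209}{203} + \frac{367251}{1115}\right) = 14 \cdot \frac{74784988}{226345} = \frac{149569976}{32335} \approx 4625.6$)
$\frac{M}{-18526} + \frac{H{\left(-167,192 \right)}}{43303} = \frac{149569976}{32335 \left(-18526\right)} + \frac{- \frac{1}{96} - 167}{43303} = \frac{149569976}{32335} \left(- \frac{1}{18526}\right) - \frac{16033}{4157088} = - \frac{74784988}{299519105} - \frac{16033}{4157088} = - \frac{315689966005409}{1245127277166240}$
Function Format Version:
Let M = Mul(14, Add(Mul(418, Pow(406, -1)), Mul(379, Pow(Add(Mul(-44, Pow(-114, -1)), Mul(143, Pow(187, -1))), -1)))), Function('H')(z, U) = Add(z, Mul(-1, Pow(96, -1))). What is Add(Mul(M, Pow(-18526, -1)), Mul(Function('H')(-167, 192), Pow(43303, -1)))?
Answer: Rational(-315689966005409, 1245127277166240) ≈ -0.25354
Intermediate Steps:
Function('H')(z, U) = Add(Rational(-1, 96), z) (Function('H')(z, U) = Add(z, Mul(-1, Rational(1, 96))) = Add(z, Rational(-1, 96)) = Add(Rational(-1, 96), z))
M = Rational(149569976, 32335) (M = Mul(14, Add(Mul(418, Rational(1, 406)), Mul(379, Pow(Add(Mul(-44, Rational(-1, 114)), Mul(143, Rational(1, 187))), -1)))) = Mul(14, Add(Rational(209, 203), Mul(379, Pow(Add(Rational(22, 57), Rational(13, 17)), -1)))) = Mul(14, Add(Rational(209, 203), Mul(379, Pow(Rational(1115, 969), -1)))) = Mul(14, Add(Rational(209, 203), Mul(379, Rational(969, 1115)))) = Mul(14, Add(Rational(209, 203), Rational(367251, 1115))) = Mul(14, Rational(74784988, 226345)) = Rational(149569976, 32335) ≈ 4625.6)
Add(Mul(M, Pow(-18526, -1)), Mul(Function('H')(-167, 192), Pow(43303, -1))) = Add(Mul(Rational(149569976, 32335), Pow(-18526, -1)), Mul(Add(Rational(-1, 96), -167), Pow(43303, -1))) = Add(Mul(Rational(149569976, 32335), Rational(-1, 18526)), Mul(Rational(-16033, 96), Rational(1, 43303))) = Add(Rational(-74784988, 299519105), Rational(-16033, 4157088)) = Rational(-315689966005409, 1245127277166240)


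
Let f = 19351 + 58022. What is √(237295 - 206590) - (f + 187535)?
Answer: -264908 + √30705 ≈ -2.6473e+5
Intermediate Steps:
f = 77373
√(237295 - 206590) - (f + 187535) = √(237295 - 206590) - (77373 + 187535) = √30705 - 1*264908 = √30705 - 264908 = -264908 + √30705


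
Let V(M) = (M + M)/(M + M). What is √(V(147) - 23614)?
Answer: I*√23613 ≈ 153.67*I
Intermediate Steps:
V(M) = 1 (V(M) = (2*M)/((2*M)) = (2*M)*(1/(2*M)) = 1)
√(V(147) - 23614) = √(1 - 23614) = √(-23613) = I*√23613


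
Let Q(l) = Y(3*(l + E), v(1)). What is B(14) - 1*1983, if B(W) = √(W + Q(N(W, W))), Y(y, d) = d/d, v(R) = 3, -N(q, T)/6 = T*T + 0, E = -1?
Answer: -1983 + √15 ≈ -1979.1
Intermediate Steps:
N(q, T) = -6*T² (N(q, T) = -6*(T*T + 0) = -6*(T² + 0) = -6*T²)
Y(y, d) = 1
Q(l) = 1
B(W) = √(1 + W) (B(W) = √(W + 1) = √(1 + W))
B(14) - 1*1983 = √(1 + 14) - 1*1983 = √15 - 1983 = -1983 + √15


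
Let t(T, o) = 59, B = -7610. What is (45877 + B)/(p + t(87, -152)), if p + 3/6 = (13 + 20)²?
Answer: 4502/135 ≈ 33.348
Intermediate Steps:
p = 2177/2 (p = -½ + (13 + 20)² = -½ + 33² = -½ + 1089 = 2177/2 ≈ 1088.5)
(45877 + B)/(p + t(87, -152)) = (45877 - 7610)/(2177/2 + 59) = 38267/(2295/2) = 38267*(2/2295) = 4502/135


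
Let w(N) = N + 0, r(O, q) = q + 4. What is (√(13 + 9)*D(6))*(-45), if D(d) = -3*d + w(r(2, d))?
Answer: 360*√22 ≈ 1688.5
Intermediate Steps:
r(O, q) = 4 + q
w(N) = N
D(d) = 4 - 2*d (D(d) = -3*d + (4 + d) = 4 - 2*d)
(√(13 + 9)*D(6))*(-45) = (√(13 + 9)*(4 - 2*6))*(-45) = (√22*(4 - 12))*(-45) = (√22*(-8))*(-45) = -8*√22*(-45) = 360*√22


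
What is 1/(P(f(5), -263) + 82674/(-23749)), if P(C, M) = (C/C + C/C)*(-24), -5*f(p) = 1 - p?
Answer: -23749/1222626 ≈ -0.019425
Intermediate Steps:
f(p) = -1/5 + p/5 (f(p) = -(1 - p)/5 = -1/5 + p/5)
P(C, M) = -48 (P(C, M) = (1 + 1)*(-24) = 2*(-24) = -48)
1/(P(f(5), -263) + 82674/(-23749)) = 1/(-48 + 82674/(-23749)) = 1/(-48 + 82674*(-1/23749)) = 1/(-48 - 82674/23749) = 1/(-1222626/23749) = -23749/1222626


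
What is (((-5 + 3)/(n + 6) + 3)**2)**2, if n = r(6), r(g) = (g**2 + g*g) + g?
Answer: 244140625/3111696 ≈ 78.459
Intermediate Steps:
r(g) = g + 2*g**2 (r(g) = (g**2 + g**2) + g = 2*g**2 + g = g + 2*g**2)
n = 78 (n = 6*(1 + 2*6) = 6*(1 + 12) = 6*13 = 78)
(((-5 + 3)/(n + 6) + 3)**2)**2 = (((-5 + 3)/(78 + 6) + 3)**2)**2 = ((-2/84 + 3)**2)**2 = ((-2*1/84 + 3)**2)**2 = ((-1/42 + 3)**2)**2 = ((125/42)**2)**2 = (15625/1764)**2 = 244140625/3111696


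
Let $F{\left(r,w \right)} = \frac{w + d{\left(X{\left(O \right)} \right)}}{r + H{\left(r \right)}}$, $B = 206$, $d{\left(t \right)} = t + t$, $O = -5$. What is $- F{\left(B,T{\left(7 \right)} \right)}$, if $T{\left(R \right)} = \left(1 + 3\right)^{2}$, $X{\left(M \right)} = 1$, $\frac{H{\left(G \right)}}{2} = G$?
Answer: $- \frac{3}{103} \approx -0.029126$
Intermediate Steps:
$H{\left(G \right)} = 2 G$
$T{\left(R \right)} = 16$ ($T{\left(R \right)} = 4^{2} = 16$)
$d{\left(t \right)} = 2 t$
$F{\left(r,w \right)} = \frac{2 + w}{3 r}$ ($F{\left(r,w \right)} = \frac{w + 2 \cdot 1}{r + 2 r} = \frac{w + 2}{3 r} = \left(2 + w\right) \frac{1}{3 r} = \frac{2 + w}{3 r}$)
$- F{\left(B,T{\left(7 \right)} \right)} = - \frac{2 + 16}{3 \cdot 206} = - \frac{18}{3 \cdot 206} = \left(-1\right) \frac{3}{103} = - \frac{3}{103}$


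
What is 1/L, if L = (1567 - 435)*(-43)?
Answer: -1/48676 ≈ -2.0544e-5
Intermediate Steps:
L = -48676 (L = 1132*(-43) = -48676)
1/L = 1/(-48676) = -1/48676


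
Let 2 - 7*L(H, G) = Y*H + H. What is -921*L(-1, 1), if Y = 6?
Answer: -8289/7 ≈ -1184.1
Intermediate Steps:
L(H, G) = 2/7 - H (L(H, G) = 2/7 - (6*H + H)/7 = 2/7 - H)
-921*L(-1, 1) = -921*(2/7 - 1*(-1)) = -921*(2/7 + 1) = -921*9/7 = -8289/7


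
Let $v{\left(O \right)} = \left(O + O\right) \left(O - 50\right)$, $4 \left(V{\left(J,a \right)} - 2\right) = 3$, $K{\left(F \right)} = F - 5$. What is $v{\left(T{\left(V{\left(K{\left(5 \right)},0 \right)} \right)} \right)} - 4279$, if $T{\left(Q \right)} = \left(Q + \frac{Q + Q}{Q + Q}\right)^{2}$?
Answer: $- \frac{677087}{128} \approx -5289.7$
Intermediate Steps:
$K{\left(F \right)} = -5 + F$ ($K{\left(F \right)} = F - 5 = -5 + F$)
$V{\left(J,a \right)} = \frac{11}{4}$ ($V{\left(J,a \right)} = 2 + \frac{1}{4} \cdot 3 = 2 + \frac{3}{4} = \frac{11}{4}$)
$T{\left(Q \right)} = \left(1 + Q\right)^{2}$ ($T{\left(Q \right)} = \left(Q + \frac{2 Q}{2 Q}\right)^{2} = \left(Q + 2 Q \frac{1}{2 Q}\right)^{2} = \left(Q + 1\right)^{2} = \left(1 + Q\right)^{2}$)
$v{\left(O \right)} = 2 O \left(-50 + O\right)$
$v{\left(T{\left(V{\left(K{\left(5 \right)},0 \right)} \right)} \right)} - 4279 = 2 \left(1 + \frac{11}{4}\right)^{2} \left(-50 + \left(1 + \frac{11}{4}\right)^{2}\right) - 4279 = 2 \left(\frac{15}{4}\right)^{2} \left(-50 + \left(\frac{15}{4}\right)^{2}\right) - 4279 = 2 \cdot \frac{225}{16} \left(-50 + \frac{225}{16}\right) - 4279 = 2 \cdot \frac{225}{16} \left(- \frac{575}{16}\right) - 4279 = - \frac{129375}{128} - 4279 = - \frac{677087}{128}$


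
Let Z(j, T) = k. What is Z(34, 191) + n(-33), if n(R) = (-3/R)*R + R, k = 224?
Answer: 188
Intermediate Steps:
n(R) = -3 + R
Z(j, T) = 224
Z(34, 191) + n(-33) = 224 + (-3 - 33) = 224 - 36 = 188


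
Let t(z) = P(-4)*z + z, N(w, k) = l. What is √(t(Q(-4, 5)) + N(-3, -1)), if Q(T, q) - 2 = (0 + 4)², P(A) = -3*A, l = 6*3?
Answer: 6*√7 ≈ 15.875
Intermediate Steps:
l = 18
N(w, k) = 18
Q(T, q) = 18 (Q(T, q) = 2 + (0 + 4)² = 2 + 4² = 2 + 16 = 18)
t(z) = 13*z (t(z) = (-3*(-4))*z + z = 12*z + z = 13*z)
√(t(Q(-4, 5)) + N(-3, -1)) = √(13*18 + 18) = √(234 + 18) = √252 = 6*√7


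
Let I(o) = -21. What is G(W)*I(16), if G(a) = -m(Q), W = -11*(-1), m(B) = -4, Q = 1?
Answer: -84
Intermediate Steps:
W = 11
G(a) = 4 (G(a) = -1*(-4) = 4)
G(W)*I(16) = 4*(-21) = -84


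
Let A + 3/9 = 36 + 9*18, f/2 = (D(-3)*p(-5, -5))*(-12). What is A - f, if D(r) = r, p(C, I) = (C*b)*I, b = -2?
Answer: 11393/3 ≈ 3797.7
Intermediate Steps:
p(C, I) = -2*C*I (p(C, I) = (C*(-2))*I = (-2*C)*I = -2*C*I)
f = -3600 (f = 2*(-(-6)*(-5)*(-5)*(-12)) = 2*(-3*(-50)*(-12)) = 2*(150*(-12)) = 2*(-1800) = -3600)
A = 593/3 (A = -1/3 + (36 + 9*18) = -1/3 + (36 + 162) = -1/3 + 198 = 593/3 ≈ 197.67)
A - f = 593/3 - 1*(-3600) = 593/3 + 3600 = 11393/3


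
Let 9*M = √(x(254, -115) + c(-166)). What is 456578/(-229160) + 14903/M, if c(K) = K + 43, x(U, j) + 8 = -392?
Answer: -228289/114580 - 134127*I*√523/523 ≈ -1.9924 - 5865.0*I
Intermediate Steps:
x(U, j) = -400 (x(U, j) = -8 - 392 = -400)
c(K) = 43 + K
M = I*√523/9 (M = √(-400 + (43 - 166))/9 = √(-400 - 123)/9 = √(-523)/9 = (I*√523)/9 = I*√523/9 ≈ 2.541*I)
456578/(-229160) + 14903/M = 456578/(-229160) + 14903/((I*√523/9)) = 456578*(-1/229160) + 14903*(-9*I*√523/523) = -228289/114580 - 134127*I*√523/523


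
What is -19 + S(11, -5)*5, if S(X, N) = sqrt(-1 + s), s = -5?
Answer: -19 + 5*I*sqrt(6) ≈ -19.0 + 12.247*I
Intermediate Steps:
S(X, N) = I*sqrt(6) (S(X, N) = sqrt(-1 - 5) = sqrt(-6) = I*sqrt(6))
-19 + S(11, -5)*5 = -19 + (I*sqrt(6))*5 = -19 + 5*I*sqrt(6)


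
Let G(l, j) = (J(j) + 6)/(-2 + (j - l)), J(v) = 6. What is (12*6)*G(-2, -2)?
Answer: -432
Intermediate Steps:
G(l, j) = 12/(-2 + j - l) (G(l, j) = (6 + 6)/(-2 + (j - l)) = 12/(-2 + j - l))
(12*6)*G(-2, -2) = (12*6)*(12/(-2 - 2 - 1*(-2))) = 72*(12/(-2 - 2 + 2)) = 72*(12/(-2)) = 72*(12*(-½)) = 72*(-6) = -432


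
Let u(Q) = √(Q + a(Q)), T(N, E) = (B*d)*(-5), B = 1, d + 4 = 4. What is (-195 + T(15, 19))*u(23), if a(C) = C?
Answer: -195*√46 ≈ -1322.6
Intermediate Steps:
d = 0 (d = -4 + 4 = 0)
T(N, E) = 0 (T(N, E) = (1*0)*(-5) = 0*(-5) = 0)
u(Q) = √2*√Q (u(Q) = √(Q + Q) = √(2*Q) = √2*√Q)
(-195 + T(15, 19))*u(23) = (-195 + 0)*(√2*√23) = -195*√46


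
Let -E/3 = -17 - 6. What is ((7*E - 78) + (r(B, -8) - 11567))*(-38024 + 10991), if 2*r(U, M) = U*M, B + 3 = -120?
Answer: 288442110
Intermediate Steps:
B = -123 (B = -3 - 120 = -123)
E = 69 (E = -3*(-17 - 6) = -3*(-23) = 69)
r(U, M) = M*U/2 (r(U, M) = (U*M)/2 = (M*U)/2 = M*U/2)
((7*E - 78) + (r(B, -8) - 11567))*(-38024 + 10991) = ((7*69 - 78) + ((1/2)*(-8)*(-123) - 11567))*(-38024 + 10991) = ((483 - 78) + (492 - 11567))*(-27033) = (405 - 11075)*(-27033) = -10670*(-27033) = 288442110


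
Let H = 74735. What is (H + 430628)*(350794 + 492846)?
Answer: 426344441320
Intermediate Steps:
(H + 430628)*(350794 + 492846) = (74735 + 430628)*(350794 + 492846) = 505363*843640 = 426344441320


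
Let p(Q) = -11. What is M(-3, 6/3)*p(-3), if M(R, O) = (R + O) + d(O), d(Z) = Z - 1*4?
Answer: 33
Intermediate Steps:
d(Z) = -4 + Z (d(Z) = Z - 4 = -4 + Z)
M(R, O) = -4 + R + 2*O (M(R, O) = (R + O) + (-4 + O) = (O + R) + (-4 + O) = -4 + R + 2*O)
M(-3, 6/3)*p(-3) = (-4 - 3 + 2*(6/3))*(-11) = (-4 - 3 + 2*(6*(⅓)))*(-11) = (-4 - 3 + 2*2)*(-11) = (-4 - 3 + 4)*(-11) = -3*(-11) = 33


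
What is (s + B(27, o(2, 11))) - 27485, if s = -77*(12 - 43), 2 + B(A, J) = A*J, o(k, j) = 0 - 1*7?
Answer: -25289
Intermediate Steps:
o(k, j) = -7 (o(k, j) = 0 - 7 = -7)
B(A, J) = -2 + A*J
s = 2387 (s = -77*(-31) = 2387)
(s + B(27, o(2, 11))) - 27485 = (2387 + (-2 + 27*(-7))) - 27485 = (2387 + (-2 - 189)) - 27485 = (2387 - 191) - 27485 = 2196 - 27485 = -25289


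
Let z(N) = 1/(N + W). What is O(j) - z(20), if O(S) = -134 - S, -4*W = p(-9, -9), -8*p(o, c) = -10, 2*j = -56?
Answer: -33406/315 ≈ -106.05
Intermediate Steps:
j = -28 (j = (½)*(-56) = -28)
p(o, c) = 5/4 (p(o, c) = -⅛*(-10) = 5/4)
W = -5/16 (W = -¼*5/4 = -5/16 ≈ -0.31250)
z(N) = 1/(-5/16 + N) (z(N) = 1/(N - 5/16) = 1/(-5/16 + N))
O(j) - z(20) = (-134 - 1*(-28)) - 16/(-5 + 16*20) = (-134 + 28) - 16/(-5 + 320) = -106 - 16/315 = -33406/315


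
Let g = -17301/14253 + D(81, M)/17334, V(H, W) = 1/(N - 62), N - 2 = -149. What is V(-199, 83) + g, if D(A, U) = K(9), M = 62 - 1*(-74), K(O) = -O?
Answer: -2331556963/1912439034 ≈ -1.2192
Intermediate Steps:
N = -147 (N = 2 - 149 = -147)
M = 136 (M = 62 + 74 = 136)
D(A, U) = -9 (D(A, U) = -1*9 = -9)
V(H, W) = -1/209 (V(H, W) = 1/(-147 - 62) = 1/(-209) = -1/209)
g = -11111993/9150426 (g = -17301/14253 - 9/17334 = -17301*1/14253 - 9*1/17334 = -5767/4751 - 1/1926 = -11111993/9150426 ≈ -1.2144)
V(-199, 83) + g = -1/209 - 11111993/9150426 = -2331556963/1912439034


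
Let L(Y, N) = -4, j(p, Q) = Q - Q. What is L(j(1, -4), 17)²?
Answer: 16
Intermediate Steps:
j(p, Q) = 0
L(j(1, -4), 17)² = (-4)² = 16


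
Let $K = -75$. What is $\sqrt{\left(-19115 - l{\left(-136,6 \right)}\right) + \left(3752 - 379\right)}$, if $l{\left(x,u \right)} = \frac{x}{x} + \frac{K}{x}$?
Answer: $\frac{i \sqrt{72798182}}{68} \approx 125.47 i$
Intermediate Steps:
$l{\left(x,u \right)} = 1 - \frac{75}{x}$ ($l{\left(x,u \right)} = \frac{x}{x} - \frac{75}{x} = 1 - \frac{75}{x}$)
$\sqrt{\left(-19115 - l{\left(-136,6 \right)}\right) + \left(3752 - 379\right)} = \sqrt{\left(-19115 - \frac{-75 - 136}{-136}\right) + \left(3752 - 379\right)} = \sqrt{\left(-19115 - \left(- \frac{1}{136}\right) \left(-211\right)\right) + \left(3752 - 379\right)} = \sqrt{\left(-19115 - \frac{211}{136}\right) + 3373} = \sqrt{- \frac{2599851}{136} + 3373} = \sqrt{- \frac{2141123}{136}} = \frac{i \sqrt{72798182}}{68}$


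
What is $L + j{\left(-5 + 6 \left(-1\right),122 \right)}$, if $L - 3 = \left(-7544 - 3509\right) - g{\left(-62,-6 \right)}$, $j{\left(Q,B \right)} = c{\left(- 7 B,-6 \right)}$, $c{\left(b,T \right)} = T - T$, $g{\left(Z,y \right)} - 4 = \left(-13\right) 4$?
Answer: $-11002$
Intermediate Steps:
$g{\left(Z,y \right)} = -48$ ($g{\left(Z,y \right)} = 4 - 52 = -48$)
$c{\left(b,T \right)} = 0$
$j{\left(Q,B \right)} = 0$
$L = -11002$ ($L = 3 - 11005 = -11002$)
$L + j{\left(-5 + 6 \left(-1\right),122 \right)} = -11002 + 0 = -11002$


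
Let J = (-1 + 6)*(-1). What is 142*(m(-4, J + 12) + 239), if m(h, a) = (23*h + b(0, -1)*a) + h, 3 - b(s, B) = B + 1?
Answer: 23288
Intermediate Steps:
b(s, B) = 2 - B (b(s, B) = 3 - (B + 1) = 3 - (1 + B) = 3 + (-1 - B) = 2 - B)
J = -5 (J = 5*(-1) = -5)
m(h, a) = 3*a + 24*h (m(h, a) = (23*h + (2 - 1*(-1))*a) + h = (23*h + (2 + 1)*a) + h = (23*h + 3*a) + h = (3*a + 23*h) + h = 3*a + 24*h)
142*(m(-4, J + 12) + 239) = 142*((3*(-5 + 12) + 24*(-4)) + 239) = 142*((3*7 - 96) + 239) = 142*((21 - 96) + 239) = 142*(-75 + 239) = 142*164 = 23288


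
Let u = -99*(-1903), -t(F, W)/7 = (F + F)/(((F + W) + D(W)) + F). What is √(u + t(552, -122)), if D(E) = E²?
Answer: √11856261477021/7933 ≈ 434.05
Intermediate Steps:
t(F, W) = -14*F/(W + W² + 2*F) (t(F, W) = -7*(F + F)/(((F + W) + W²) + F) = -7*2*F/((F + W + W²) + F) = -7*2*F/(W + W² + 2*F) = -14*F/(W + W² + 2*F))
u = 188397
√(u + t(552, -122)) = √(188397 - 14*552/(-122 + (-122)² + 2*552)) = √(188397 - 14*552/(-122 + 14884 + 1104)) = √(188397 - 14*552/15866) = √(188397 - 14*552*1/15866) = √(188397 - 3864/7933) = √(1494549537/7933) = √11856261477021/7933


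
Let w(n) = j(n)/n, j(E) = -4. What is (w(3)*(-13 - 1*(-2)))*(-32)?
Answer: -1408/3 ≈ -469.33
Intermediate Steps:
w(n) = -4/n
(w(3)*(-13 - 1*(-2)))*(-32) = ((-4/3)*(-13 - 1*(-2)))*(-32) = ((-4*1/3)*(-13 + 2))*(-32) = -4/3*(-11)*(-32) = (44/3)*(-32) = -1408/3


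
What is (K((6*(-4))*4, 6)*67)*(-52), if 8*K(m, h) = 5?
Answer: -4355/2 ≈ -2177.5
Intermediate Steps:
K(m, h) = 5/8 (K(m, h) = (⅛)*5 = 5/8)
(K((6*(-4))*4, 6)*67)*(-52) = ((5/8)*67)*(-52) = (335/8)*(-52) = -4355/2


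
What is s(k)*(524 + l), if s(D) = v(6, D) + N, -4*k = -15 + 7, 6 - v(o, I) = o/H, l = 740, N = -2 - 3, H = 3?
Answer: -1264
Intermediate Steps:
N = -5
v(o, I) = 6 - o/3
k = 2 (k = -(-15 + 7)/4 = -¼*(-8) = 2)
s(D) = -1 (s(D) = (6 - ⅓*6) - 5 = (6 - 2) - 5 = 4 - 5 = -1)
s(k)*(524 + l) = -(524 + 740) = -1*1264 = -1264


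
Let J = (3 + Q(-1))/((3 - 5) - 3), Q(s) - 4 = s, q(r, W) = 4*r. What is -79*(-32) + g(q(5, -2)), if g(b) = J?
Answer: 12634/5 ≈ 2526.8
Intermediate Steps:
Q(s) = 4 + s
J = -6/5 (J = (3 + (4 - 1))/((3 - 5) - 3) = (3 + 3)/(-2 - 3) = 6/(-5) = 6*(-1/5) = -6/5 ≈ -1.2000)
g(b) = -6/5
-79*(-32) + g(q(5, -2)) = -79*(-32) - 6/5 = 2528 - 6/5 = 12634/5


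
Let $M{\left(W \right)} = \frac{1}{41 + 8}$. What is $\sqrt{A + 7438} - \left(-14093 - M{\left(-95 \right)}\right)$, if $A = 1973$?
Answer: $\frac{690558}{49} + \sqrt{9411} \approx 14190.0$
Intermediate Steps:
$M{\left(W \right)} = \frac{1}{49}$
$\sqrt{A + 7438} - \left(-14093 - M{\left(-95 \right)}\right) = \sqrt{1973 + 7438} - \left(-14093 - \frac{1}{49}\right) = \sqrt{9411} - \left(-14093 - \frac{1}{49}\right) = \sqrt{9411} - - \frac{690558}{49} = \sqrt{9411} + \frac{690558}{49} = \frac{690558}{49} + \sqrt{9411}$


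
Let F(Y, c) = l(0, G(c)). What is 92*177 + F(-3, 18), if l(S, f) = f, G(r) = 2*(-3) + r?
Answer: 16296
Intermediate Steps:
G(r) = -6 + r
F(Y, c) = -6 + c
92*177 + F(-3, 18) = 92*177 + (-6 + 18) = 16284 + 12 = 16296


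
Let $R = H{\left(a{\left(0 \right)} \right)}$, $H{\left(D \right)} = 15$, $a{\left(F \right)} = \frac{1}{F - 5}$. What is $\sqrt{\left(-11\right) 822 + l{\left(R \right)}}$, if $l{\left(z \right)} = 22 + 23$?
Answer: $i \sqrt{8997} \approx 94.853 i$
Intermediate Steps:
$a{\left(F \right)} = \frac{1}{-5 + F}$
$R = 15$
$l{\left(z \right)} = 45$
$\sqrt{\left(-11\right) 822 + l{\left(R \right)}} = \sqrt{\left(-11\right) 822 + 45} = \sqrt{-9042 + 45} = \sqrt{-8997} = i \sqrt{8997}$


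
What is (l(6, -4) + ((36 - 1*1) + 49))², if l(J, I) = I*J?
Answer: 3600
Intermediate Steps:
(l(6, -4) + ((36 - 1*1) + 49))² = (-4*6 + ((36 - 1*1) + 49))² = (-24 + ((36 - 1) + 49))² = (-24 + (35 + 49))² = (-24 + 84)² = 60² = 3600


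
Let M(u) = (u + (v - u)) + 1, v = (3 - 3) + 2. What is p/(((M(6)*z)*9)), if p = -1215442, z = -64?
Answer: 607721/864 ≈ 703.38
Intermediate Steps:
v = 2 (v = 0 + 2 = 2)
M(u) = 3 (M(u) = (u + (2 - u)) + 1 = 2 + 1 = 3)
p/(((M(6)*z)*9)) = -1215442/((3*(-64))*9) = -1215442/((-192*9)) = -1215442/(-1728) = -1215442*(-1/1728) = 607721/864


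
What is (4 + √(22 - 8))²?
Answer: (4 + √14)² ≈ 59.933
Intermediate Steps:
(4 + √(22 - 8))² = (4 + √14)²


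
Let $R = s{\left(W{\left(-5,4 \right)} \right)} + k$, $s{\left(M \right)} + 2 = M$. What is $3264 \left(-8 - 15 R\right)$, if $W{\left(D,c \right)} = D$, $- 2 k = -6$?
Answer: $169728$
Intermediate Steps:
$k = 3$ ($k = \left(- \frac{1}{2}\right) \left(-6\right) = 3$)
$s{\left(M \right)} = -2 + M$
$R = -4$ ($R = \left(-2 - 5\right) + 3 = -7 + 3 = -4$)
$3264 \left(-8 - 15 R\right) = 3264 \left(-8 - -60\right) = 3264 \left(-8 + 60\right) = 3264 \cdot 52 = 169728$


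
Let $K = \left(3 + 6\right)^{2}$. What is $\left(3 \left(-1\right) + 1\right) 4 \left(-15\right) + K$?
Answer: $201$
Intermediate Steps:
$K = 81$ ($K = 9^{2} = 81$)
$\left(3 \left(-1\right) + 1\right) 4 \left(-15\right) + K = \left(3 \left(-1\right) + 1\right) 4 \left(-15\right) + 81 = \left(-3 + 1\right) 4 \left(-15\right) + 81 = \left(-2\right) 4 \left(-15\right) + 81 = \left(-8\right) \left(-15\right) + 81 = 120 + 81 = 201$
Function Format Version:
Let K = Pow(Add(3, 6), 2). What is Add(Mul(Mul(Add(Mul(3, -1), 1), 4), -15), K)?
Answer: 201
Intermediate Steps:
K = 81 (K = Pow(9, 2) = 81)
Add(Mul(Mul(Add(Mul(3, -1), 1), 4), -15), K) = Add(Mul(Mul(Add(Mul(3, -1), 1), 4), -15), 81) = Add(Mul(Mul(Add(-3, 1), 4), -15), 81) = Add(Mul(Mul(-2, 4), -15), 81) = Add(Mul(-8, -15), 81) = Add(120, 81) = 201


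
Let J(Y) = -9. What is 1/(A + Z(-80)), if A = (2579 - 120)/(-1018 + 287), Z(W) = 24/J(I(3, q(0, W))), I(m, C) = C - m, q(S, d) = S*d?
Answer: -2193/13225 ≈ -0.16582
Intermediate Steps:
Z(W) = -8/3 (Z(W) = 24/(-9) = 24*(-⅑) = -8/3)
A = -2459/731 (A = 2459/(-731) = 2459*(-1/731) = -2459/731 ≈ -3.3639)
1/(A + Z(-80)) = 1/(-2459/731 - 8/3) = 1/(-13225/2193) = -2193/13225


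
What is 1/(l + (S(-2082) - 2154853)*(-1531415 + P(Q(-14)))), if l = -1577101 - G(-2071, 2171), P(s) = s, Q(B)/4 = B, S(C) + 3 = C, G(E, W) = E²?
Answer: 1/3303282129656 ≈ 3.0273e-13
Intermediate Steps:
S(C) = -3 + C
Q(B) = 4*B
l = -5866142 (l = -1577101 - 1*(-2071)² = -1577101 - 1*4289041 = -1577101 - 4289041 = -5866142)
1/(l + (S(-2082) - 2154853)*(-1531415 + P(Q(-14)))) = 1/(-5866142 + ((-3 - 2082) - 2154853)*(-1531415 + 4*(-14))) = 1/(-5866142 + (-2085 - 2154853)*(-1531415 - 56)) = 1/(-5866142 - 2156938*(-1531471)) = 1/(-5866142 + 3303287995798) = 1/3303282129656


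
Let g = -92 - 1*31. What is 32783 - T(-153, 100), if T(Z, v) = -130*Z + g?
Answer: 13016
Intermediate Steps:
g = -123 (g = -92 - 31 = -123)
T(Z, v) = -123 - 130*Z (T(Z, v) = -130*Z - 123 = -123 - 130*Z)
32783 - T(-153, 100) = 32783 - (-123 - 130*(-153)) = 32783 - (-123 + 19890) = 32783 - 1*19767 = 32783 - 19767 = 13016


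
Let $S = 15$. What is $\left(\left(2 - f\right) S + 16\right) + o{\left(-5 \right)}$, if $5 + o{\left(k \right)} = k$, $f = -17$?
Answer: $291$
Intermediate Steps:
$o{\left(k \right)} = -5 + k$
$\left(\left(2 - f\right) S + 16\right) + o{\left(-5 \right)} = \left(\left(2 - -17\right) 15 + 16\right) - 10 = \left(\left(2 + 17\right) 15 + 16\right) - 10 = \left(19 \cdot 15 + 16\right) - 10 = \left(285 + 16\right) - 10 = 301 - 10 = 291$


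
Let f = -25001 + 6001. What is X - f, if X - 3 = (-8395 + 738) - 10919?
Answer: 427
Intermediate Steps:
f = -19000
X = -18573 (X = 3 + ((-8395 + 738) - 10919) = 3 + (-7657 - 10919) = 3 - 18576 = -18573)
X - f = -18573 - 1*(-19000) = -18573 + 19000 = 427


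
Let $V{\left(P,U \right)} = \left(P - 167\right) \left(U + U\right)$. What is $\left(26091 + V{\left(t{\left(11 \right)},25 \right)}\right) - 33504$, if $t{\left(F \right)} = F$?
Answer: $-15213$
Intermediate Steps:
$V{\left(P,U \right)} = 2 U \left(-167 + P\right)$ ($V{\left(P,U \right)} = \left(-167 + P\right) 2 U = 2 U \left(-167 + P\right)$)
$\left(26091 + V{\left(t{\left(11 \right)},25 \right)}\right) - 33504 = \left(26091 + 2 \cdot 25 \left(-167 + 11\right)\right) - 33504 = \left(26091 + 2 \cdot 25 \left(-156\right)\right) - 33504 = \left(26091 - 7800\right) - 33504 = 18291 - 33504 = -15213$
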